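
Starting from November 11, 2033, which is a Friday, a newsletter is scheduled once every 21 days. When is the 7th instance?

The 7th occurrence is 6 intervals after the first: 6 × 21 = 126 days after November 11, 2033.
November has 30 days — 19 days to the end of November leaves 107.
December has 31 days (76 left).
January has 31 days (45 left).
February has 28 days (17 left).
17 days into March → March 17, 2034.

March 17, 2034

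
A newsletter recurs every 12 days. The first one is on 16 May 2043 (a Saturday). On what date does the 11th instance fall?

The 11th occurrence is 10 intervals after the first: 10 × 12 = 120 days after 16 May 2043.
May has 31 days — 15 days to the end of May leaves 105.
June has 30 days (75 left).
July has 31 days (44 left).
August has 31 days (13 left).
13 days into September → 13 September 2043.

13 September 2043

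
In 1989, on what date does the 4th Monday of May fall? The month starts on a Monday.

May 22, 1989

May 1989 begins on a Monday, so the first Monday is May 1.
The 4th Monday is 3 weeks later: 1 + 21 = 22.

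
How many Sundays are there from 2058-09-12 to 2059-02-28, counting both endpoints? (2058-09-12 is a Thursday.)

24

2058-09-12 is a Thursday; the first Sunday on or after it is 2058-09-15 (3 days later).
From 2058-09-15 to 2059-02-28: 15 + 31 + 30 + 31 + 31 + 28 = 166 days (rest of September, October, November, December, January, February).
166 ÷ 7 = 23 full weeks with remainder 5, so 23 more Sundays after the first → 24.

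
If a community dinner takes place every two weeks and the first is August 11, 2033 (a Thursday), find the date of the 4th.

September 22, 2033

The 4th occurrence is 3 intervals after the first: 3 × 14 = 42 days after August 11, 2033.
August has 31 days — 20 days to the end of August leaves 22.
22 days into September → September 22, 2033.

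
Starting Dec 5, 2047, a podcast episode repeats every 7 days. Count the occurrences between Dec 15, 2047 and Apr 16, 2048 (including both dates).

Occurrences land 7·i days after Dec 5, 2047 for i = 0, 1, 2, …
Dec 15, 2047 is 10 days after the start; 10 ÷ 7 = 1 remainder 3; since the remainder is 3, round up to i = 2. First occurrence in the window: #3 on Dec 19, 2047 (2×7 = 14 days in).
Apr 16, 2048 is 133 days after the start; 133 ÷ 7 = 19 remainder 0. Last occurrence in the window: #20 on Apr 16, 2048.
Occurrences #3 through #20: 18 in total.

18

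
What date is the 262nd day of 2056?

January has 31 days (262 − 31 = 231 remain).
February has 29 days (231 − 29 = 202 remain).
March has 31 days (202 − 31 = 171 remain).
April has 30 days (171 − 30 = 141 remain).
May has 31 days (141 − 31 = 110 remain).
June has 30 days (110 − 30 = 80 remain).
July has 31 days (80 − 31 = 49 remain).
August has 31 days (49 − 31 = 18 remain).
18 into September → September 18.

2056-09-18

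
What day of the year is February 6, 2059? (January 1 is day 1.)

37

Days in months before February: 31 = 31.
Plus 6 days into February → day 37.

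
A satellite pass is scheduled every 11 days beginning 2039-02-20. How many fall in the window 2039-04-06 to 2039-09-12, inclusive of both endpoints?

Occurrences land 11·i days after 2039-02-20 for i = 0, 1, 2, …
2039-04-06 is 45 days after the start; 45 ÷ 11 = 4 remainder 1; since the remainder is 1, round up to i = 5. First occurrence in the window: #6 on 2039-04-16 (5×11 = 55 days in).
2039-09-12 is 204 days after the start; 204 ÷ 11 = 18 remainder 6. Last occurrence in the window: #19 on 2039-09-06.
Occurrences #6 through #19: 14 in total.

14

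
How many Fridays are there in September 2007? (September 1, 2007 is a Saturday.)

September 1, 2007 is a Saturday; the first Friday on or after it is September 7, 2007 (6 days later).
From September 7, 2007 to September 30, 2007 is 30 − 7 = 23 days.
23 ÷ 7 = 3 full weeks with remainder 2, so 3 more Fridays after the first → 4.

4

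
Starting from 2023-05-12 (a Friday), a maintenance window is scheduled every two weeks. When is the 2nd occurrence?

2023-05-26

The 2nd occurrence is 1 interval after the first: 1 × 14 = 14 days after 2023-05-12.
14 days later is 2023-05-26.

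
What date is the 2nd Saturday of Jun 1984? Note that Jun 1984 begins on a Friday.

Jun 1984 begins on a Friday, so the first Saturday is Jun 2 (1 day later).
The 2nd Saturday is 1 weeks later: 2 + 7 = 9.

Jun 9, 1984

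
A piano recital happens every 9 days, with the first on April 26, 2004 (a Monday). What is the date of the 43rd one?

May 9, 2005

The 43rd occurrence is 42 intervals after the first: 42 × 9 = 378 days after April 26, 2004.
April has 30 days — 4 days to the end of April leaves 374.
May has 31 days (343 left).
June has 30 days (313 left).
July has 31 days (282 left).
August has 31 days (251 left).
September has 30 days (221 left).
October has 31 days (190 left).
November has 30 days (160 left).
December has 31 days (129 left).
January has 31 days (98 left).
February has 28 days (70 left).
March has 31 days (39 left).
April has 30 days (9 left).
9 days into May → May 9, 2005.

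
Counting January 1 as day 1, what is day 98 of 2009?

Apr 8, 2009

Jan has 31 days (98 − 31 = 67 remain).
Feb has 28 days (67 − 28 = 39 remain).
Mar has 31 days (39 − 31 = 8 remain).
8 into Apr → Apr 8.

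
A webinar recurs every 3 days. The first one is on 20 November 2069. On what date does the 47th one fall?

7 April 2070

The 47th occurrence is 46 intervals after the first: 46 × 3 = 138 days after 20 November 2069.
November has 30 days — 10 days to the end of November leaves 128.
December has 31 days (97 left).
January has 31 days (66 left).
February has 28 days (38 left).
March has 31 days (7 left).
7 days into April → 7 April 2070.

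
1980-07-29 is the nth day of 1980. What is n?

Days in months before July: 31 + 29 + 31 + 30 + 31 + 30 = 182.
Plus 29 days into July → day 211.

211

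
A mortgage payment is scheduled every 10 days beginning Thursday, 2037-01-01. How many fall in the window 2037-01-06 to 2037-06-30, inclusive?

Occurrences land 10·i days after 2037-01-01 for i = 0, 1, 2, …
2037-01-06 is 5 days after the start; 5 ÷ 10 = 0 remainder 5; since the remainder is 5, round up to i = 1. First occurrence in the window: #2 on 2037-01-11 (1×10 = 10 days in).
2037-06-30 is 180 days after the start; 180 ÷ 10 = 18 remainder 0. Last occurrence in the window: #19 on 2037-06-30.
Occurrences #2 through #19: 18 in total.

18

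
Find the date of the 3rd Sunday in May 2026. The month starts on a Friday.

May 2026 begins on a Friday, so the first Sunday is May 3 (2 days later).
The 3rd Sunday is 2 weeks later: 3 + 14 = 17.

17 May 2026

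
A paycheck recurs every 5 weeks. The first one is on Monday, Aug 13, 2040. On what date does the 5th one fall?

Dec 31, 2040

The 5th occurrence is 4 intervals after the first: 4 × 35 = 140 days after Aug 13, 2040.
Aug has 31 days — 18 days to the end of Aug leaves 122.
Sep has 30 days (92 left).
Oct has 31 days (61 left).
Nov has 30 days (31 left).
31 days into Dec → Dec 31, 2040.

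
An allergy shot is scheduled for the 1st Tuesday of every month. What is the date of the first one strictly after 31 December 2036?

December 2036 starts on a Monday, so its 1st Tuesday is 2 December 2036 (1 day in).
That is not after 31 December 2036, so look at January 2037.
January 2037 starts on a Thursday, so its 1st Tuesday is 6 January 2037 (5 days in).

6 January 2037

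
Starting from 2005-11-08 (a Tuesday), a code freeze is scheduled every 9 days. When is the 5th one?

2005-12-14

The 5th occurrence is 4 intervals after the first: 4 × 9 = 36 days after 2005-11-08.
November has 30 days — 22 days to the end of November leaves 14.
14 days into December → 2005-12-14.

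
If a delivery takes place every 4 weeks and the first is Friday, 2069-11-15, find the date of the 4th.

2070-02-07

The 4th occurrence is 3 intervals after the first: 3 × 28 = 84 days after 2069-11-15.
November has 30 days — 15 days to the end of November leaves 69.
December has 31 days (38 left).
January has 31 days (7 left).
7 days into February → 2070-02-07.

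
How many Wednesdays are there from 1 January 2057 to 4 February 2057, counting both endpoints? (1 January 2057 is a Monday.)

1 January 2057 is a Monday; the first Wednesday on or after it is 3 January 2057 (2 days later).
From 3 January 2057 to 4 February 2057: 28 + 4 = 32 days (rest of January, February).
32 ÷ 7 = 4 full weeks with remainder 4, so 4 more Wednesdays after the first → 5.

5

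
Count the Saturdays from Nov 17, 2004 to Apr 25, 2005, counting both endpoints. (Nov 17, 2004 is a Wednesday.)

Nov 17, 2004 is a Wednesday; the first Saturday on or after it is Nov 20, 2004 (3 days later).
From Nov 20, 2004 to Apr 25, 2005: 10 + 31 + 31 + 28 + 31 + 25 = 156 days (rest of Nov, Dec, Jan, Feb, Mar, Apr).
156 ÷ 7 = 22 full weeks with remainder 2, so 22 more Saturdays after the first → 23.

23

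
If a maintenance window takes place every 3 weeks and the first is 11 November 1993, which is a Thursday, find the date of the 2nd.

The 2nd occurrence is 1 interval after the first: 1 × 21 = 21 days after 11 November 1993.
November has 30 days — 19 days to the end of November leaves 2.
2 days into December → 2 December 1993.

2 December 1993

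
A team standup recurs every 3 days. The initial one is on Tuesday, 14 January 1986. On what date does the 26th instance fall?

The 26th occurrence is 25 intervals after the first: 25 × 3 = 75 days after 14 January 1986.
January has 31 days — 17 days to the end of January leaves 58.
February has 28 days (30 left).
30 days into March → 30 March 1986.

30 March 1986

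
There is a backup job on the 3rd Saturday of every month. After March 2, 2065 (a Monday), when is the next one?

March 2065 starts on a Sunday; its first Saturday is the 7th, so the 3rd Saturday is the 21st — March 21, 2065.
March 21, 2065 is after March 2, 2065, so that is the next one.

March 21, 2065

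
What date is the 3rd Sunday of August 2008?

2008-08-17

August 2008 begins on a Friday, so the first Sunday is August 3 (2 days later).
The 3rd Sunday is 2 weeks later: 3 + 14 = 17.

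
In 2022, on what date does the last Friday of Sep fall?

Sep 30, 2022

Sep 2022 begins on a Thursday, so the first Friday is Sep 2 (1 day later).
Sep 2022 has 30 days. Adding weeks: 2, 9, 16, 23, 30 — the last one ≤ 30 is the 30th.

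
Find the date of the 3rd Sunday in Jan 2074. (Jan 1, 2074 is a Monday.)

Jan 2074 begins on a Monday, so the first Sunday is Jan 7 (6 days later).
The 3rd Sunday is 2 weeks later: 7 + 14 = 21.

Jan 21, 2074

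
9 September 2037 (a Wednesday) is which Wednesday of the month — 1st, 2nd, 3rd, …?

Day 9 falls in week ⌈9/7⌉ of the month.
Days 1–7 hold the 1st Wednesday, 8–14 the 2nd, 15–21 the 3rd, 22–28 the 4th, 29–31 the 5th.
9 is in the range for the 2nd.

2nd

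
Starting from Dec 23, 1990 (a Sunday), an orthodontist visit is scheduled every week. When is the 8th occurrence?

Feb 10, 1991

The 8th occurrence is 7 intervals after the first: 7 × 7 = 49 days after Dec 23, 1990.
Dec has 31 days — 8 days to the end of Dec leaves 41.
Jan has 31 days (10 left).
10 days into Feb → Feb 10, 1991.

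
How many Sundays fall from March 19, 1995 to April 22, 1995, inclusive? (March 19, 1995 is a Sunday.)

5

March 19, 1995 is a Sunday; the first Sunday on or after it is March 19, 1995.
From March 19, 1995 to April 22, 1995: 12 + 22 = 34 days (rest of March, April).
34 ÷ 7 = 4 full weeks with remainder 6, so 4 more Sundays after the first → 5.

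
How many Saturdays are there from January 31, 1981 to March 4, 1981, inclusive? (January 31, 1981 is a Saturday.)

January 31, 1981 is a Saturday; the first Saturday on or after it is January 31, 1981.
From January 31, 1981 to March 4, 1981: 0 + 28 + 4 = 32 days (rest of January, February, March).
32 ÷ 7 = 4 full weeks with remainder 4, so 4 more Saturdays after the first → 5.

5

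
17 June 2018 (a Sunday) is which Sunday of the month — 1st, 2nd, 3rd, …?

Day 17 falls in week ⌈17/7⌉ of the month.
Days 1–7 hold the 1st Sunday, 8–14 the 2nd, 15–21 the 3rd, 22–28 the 4th, 29–31 the 5th.
17 is in the range for the 3rd.

3rd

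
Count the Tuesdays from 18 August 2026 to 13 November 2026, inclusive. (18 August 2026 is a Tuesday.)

13

18 August 2026 is a Tuesday; the first Tuesday on or after it is 18 August 2026.
From 18 August 2026 to 13 November 2026: 13 + 30 + 31 + 13 = 87 days (rest of August, September, October, November).
87 ÷ 7 = 12 full weeks with remainder 3, so 12 more Tuesdays after the first → 13.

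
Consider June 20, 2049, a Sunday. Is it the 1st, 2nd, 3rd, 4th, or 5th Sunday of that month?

Day 20 falls in week ⌈20/7⌉ of the month.
Days 1–7 hold the 1st Sunday, 8–14 the 2nd, 15–21 the 3rd, 22–28 the 4th, 29–31 the 5th.
20 is in the range for the 3rd.

3rd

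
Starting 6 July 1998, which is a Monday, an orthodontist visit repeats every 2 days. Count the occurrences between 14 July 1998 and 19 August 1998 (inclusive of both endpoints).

19

Occurrences land 2·i days after 6 July 1998 for i = 0, 1, 2, …
14 July 1998 is 8 days after the start; 8 ÷ 2 = 4 remainder 0. First occurrence in the window: #5 on 14 July 1998 (4×2 = 8 days in).
19 August 1998 is 44 days after the start; 44 ÷ 2 = 22 remainder 0. Last occurrence in the window: #23 on 19 August 1998.
Occurrences #5 through #23: 19 in total.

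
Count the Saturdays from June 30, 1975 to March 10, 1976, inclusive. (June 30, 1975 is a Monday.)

36

June 30, 1975 is a Monday; the first Saturday on or after it is July 5, 1975 (5 days later).
From July 5, 1975 to March 10, 1976: 26 + 31 + 30 + 31 + 30 + 31 + 31 + 29 + 10 = 249 days (rest of July, August, September, October, November, December, January, February, March).
249 ÷ 7 = 35 full weeks with remainder 4, so 35 more Saturdays after the first → 36.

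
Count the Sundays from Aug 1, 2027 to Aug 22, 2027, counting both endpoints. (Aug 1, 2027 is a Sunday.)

4

Aug 1, 2027 is a Sunday; the first Sunday on or after it is Aug 1, 2027.
From Aug 1, 2027 to Aug 22, 2027 is 22 − 1 = 21 days.
21 ÷ 7 = 3 full weeks with remainder 0, so 3 more Sundays after the first → 4.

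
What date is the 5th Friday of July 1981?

The first Friday of July 1981 is July 3.
The 5th Friday is 4 weeks later: 3 + 28 = 31.

July 31, 1981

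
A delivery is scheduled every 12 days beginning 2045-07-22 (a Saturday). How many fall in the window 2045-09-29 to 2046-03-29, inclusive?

15

Occurrences land 12·i days after 2045-07-22 for i = 0, 1, 2, …
2045-09-29 is 69 days after the start; 69 ÷ 12 = 5 remainder 9; since the remainder is 9, round up to i = 6. First occurrence in the window: #7 on 2045-10-02 (6×12 = 72 days in).
2046-03-29 is 250 days after the start; 250 ÷ 12 = 20 remainder 10. Last occurrence in the window: #21 on 2046-03-19.
Occurrences #7 through #21: 15 in total.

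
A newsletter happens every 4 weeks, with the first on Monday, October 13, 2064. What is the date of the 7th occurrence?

The 7th occurrence is 6 intervals after the first: 6 × 28 = 168 days after October 13, 2064.
October has 31 days — 18 days to the end of October leaves 150.
November has 30 days (120 left).
December has 31 days (89 left).
January has 31 days (58 left).
February has 28 days (30 left).
30 days into March → March 30, 2065.

March 30, 2065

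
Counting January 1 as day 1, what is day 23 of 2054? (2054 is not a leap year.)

2054-01-23

23 into January → January 23.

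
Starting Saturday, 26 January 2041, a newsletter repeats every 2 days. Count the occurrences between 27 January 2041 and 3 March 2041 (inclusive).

18

Occurrences land 2·i days after 26 January 2041 for i = 0, 1, 2, …
27 January 2041 is 1 day after the start; 1 ÷ 2 = 0 remainder 1; since the remainder is 1, round up to i = 1. First occurrence in the window: #2 on 28 January 2041 (1×2 = 2 days in).
3 March 2041 is 36 days after the start; 36 ÷ 2 = 18 remainder 0. Last occurrence in the window: #19 on 3 March 2041.
Occurrences #2 through #19: 18 in total.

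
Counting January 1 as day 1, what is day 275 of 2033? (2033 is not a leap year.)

2033-10-02

January has 31 days (275 − 31 = 244 remain).
February has 28 days (244 − 28 = 216 remain).
March has 31 days (216 − 31 = 185 remain).
April has 30 days (185 − 30 = 155 remain).
May has 31 days (155 − 31 = 124 remain).
June has 30 days (124 − 30 = 94 remain).
July has 31 days (94 − 31 = 63 remain).
August has 31 days (63 − 31 = 32 remain).
September has 30 days (32 − 30 = 2 remain).
2 into October → October 2.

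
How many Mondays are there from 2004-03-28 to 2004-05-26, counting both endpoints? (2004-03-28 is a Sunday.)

2004-03-28 is a Sunday; the first Monday on or after it is 2004-03-29 (1 day later).
From 2004-03-29 to 2004-05-26: 2 + 30 + 26 = 58 days (rest of March, April, May).
58 ÷ 7 = 8 full weeks with remainder 2, so 8 more Mondays after the first → 9.

9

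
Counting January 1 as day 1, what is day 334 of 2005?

Jan has 31 days (334 − 31 = 303 remain).
Feb has 28 days (303 − 28 = 275 remain).
Mar has 31 days (275 − 31 = 244 remain).
Apr has 30 days (244 − 30 = 214 remain).
May has 31 days (214 − 31 = 183 remain).
Jun has 30 days (183 − 30 = 153 remain).
Jul has 31 days (153 − 31 = 122 remain).
Aug has 31 days (122 − 31 = 91 remain).
Sep has 30 days (91 − 30 = 61 remain).
Oct has 31 days (61 − 31 = 30 remain).
30 into Nov → Nov 30.

Nov 30, 2005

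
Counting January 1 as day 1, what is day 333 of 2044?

November 28, 2044

January has 31 days (333 − 31 = 302 remain).
February has 29 days (302 − 29 = 273 remain).
March has 31 days (273 − 31 = 242 remain).
April has 30 days (242 − 30 = 212 remain).
May has 31 days (212 − 31 = 181 remain).
June has 30 days (181 − 30 = 151 remain).
July has 31 days (151 − 31 = 120 remain).
August has 31 days (120 − 31 = 89 remain).
September has 30 days (89 − 30 = 59 remain).
October has 31 days (59 − 31 = 28 remain).
28 into November → November 28.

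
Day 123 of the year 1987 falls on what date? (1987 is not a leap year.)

May 3, 1987

Jan has 31 days (123 − 31 = 92 remain).
Feb has 28 days (92 − 28 = 64 remain).
Mar has 31 days (64 − 31 = 33 remain).
Apr has 30 days (33 − 30 = 3 remain).
3 into May → May 3.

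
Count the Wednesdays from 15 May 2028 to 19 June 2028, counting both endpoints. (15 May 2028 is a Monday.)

5

15 May 2028 is a Monday; the first Wednesday on or after it is 17 May 2028 (2 days later).
From 17 May 2028 to 19 June 2028: 14 + 19 = 33 days (rest of May, June).
33 ÷ 7 = 4 full weeks with remainder 5, so 4 more Wednesdays after the first → 5.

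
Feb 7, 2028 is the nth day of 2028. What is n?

38

Days in months before Feb: 31 = 31.
Plus 7 days into Feb → day 38.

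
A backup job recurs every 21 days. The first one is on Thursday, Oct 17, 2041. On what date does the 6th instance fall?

Jan 30, 2042

The 6th occurrence is 5 intervals after the first: 5 × 21 = 105 days after Oct 17, 2041.
Oct has 31 days — 14 days to the end of Oct leaves 91.
Nov has 30 days (61 left).
Dec has 31 days (30 left).
30 days into Jan → Jan 30, 2042.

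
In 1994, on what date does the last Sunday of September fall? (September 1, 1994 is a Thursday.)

September 25, 1994

September 1994 begins on a Thursday, so the first Sunday is September 4 (3 days later).
September 1994 has 30 days. Adding weeks: 4, 11, 18, 25 — the last one ≤ 30 is the 25th.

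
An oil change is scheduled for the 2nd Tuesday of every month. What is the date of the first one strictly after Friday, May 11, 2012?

May 2012 starts on a Tuesday; its first Tuesday is the 1st, so the 2nd Tuesday is the 8th — May 8, 2012.
That is not after May 11, 2012, so look at June 2012.
June 2012 starts on a Friday; its first Tuesday is the 5th, so the 2nd Tuesday is the 12th — June 12, 2012.

June 12, 2012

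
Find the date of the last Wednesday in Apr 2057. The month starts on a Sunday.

Apr 25, 2057

Apr 2057 begins on a Sunday, so the first Wednesday is Apr 4 (3 days later).
Apr 2057 has 30 days. Adding weeks: 4, 11, 18, 25 — the last one ≤ 30 is the 25th.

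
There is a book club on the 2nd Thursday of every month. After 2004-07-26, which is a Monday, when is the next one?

2004-08-12

July 2004 starts on a Thursday; its first Thursday is the 1st, so the 2nd Thursday is the 8th — 2004-07-08.
That is not after 2004-07-26, so look at August 2004.
August 2004 starts on a Sunday; its first Thursday is the 5th, so the 2nd Thursday is the 12th — 2004-08-12.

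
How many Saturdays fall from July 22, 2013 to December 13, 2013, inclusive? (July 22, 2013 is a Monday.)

20

July 22, 2013 is a Monday; the first Saturday on or after it is July 27, 2013 (5 days later).
From July 27, 2013 to December 13, 2013: 4 + 31 + 30 + 31 + 30 + 13 = 139 days (rest of July, August, September, October, November, December).
139 ÷ 7 = 19 full weeks with remainder 6, so 19 more Saturdays after the first → 20.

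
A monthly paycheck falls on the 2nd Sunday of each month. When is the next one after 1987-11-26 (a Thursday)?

1987-12-13

November 1987 starts on a Sunday; its first Sunday is the 1st, so the 2nd Sunday is the 8th — 1987-11-08.
That is not after 1987-11-26, so look at December 1987.
December 1987 starts on a Tuesday; its first Sunday is the 6th, so the 2nd Sunday is the 13th — 1987-12-13.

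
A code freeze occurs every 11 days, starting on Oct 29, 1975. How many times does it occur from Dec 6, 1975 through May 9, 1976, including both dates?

Occurrences land 11·i days after Oct 29, 1975 for i = 0, 1, 2, …
Dec 6, 1975 is 38 days after the start; 38 ÷ 11 = 3 remainder 5; since the remainder is 5, round up to i = 4. First occurrence in the window: #5 on Dec 12, 1975 (4×11 = 44 days in).
May 9, 1976 is 193 days after the start; 193 ÷ 11 = 17 remainder 6. Last occurrence in the window: #18 on May 3, 1976.
Occurrences #5 through #18: 14 in total.

14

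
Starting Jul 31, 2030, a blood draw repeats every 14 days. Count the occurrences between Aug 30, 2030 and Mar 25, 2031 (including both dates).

14

Occurrences land 14·i days after Jul 31, 2030 for i = 0, 1, 2, …
Aug 30, 2030 is 30 days after the start; 30 ÷ 14 = 2 remainder 2; since the remainder is 2, round up to i = 3. First occurrence in the window: #4 on Sep 11, 2030 (3×14 = 42 days in).
Mar 25, 2031 is 237 days after the start; 237 ÷ 14 = 16 remainder 13. Last occurrence in the window: #17 on Mar 12, 2031.
Occurrences #4 through #17: 14 in total.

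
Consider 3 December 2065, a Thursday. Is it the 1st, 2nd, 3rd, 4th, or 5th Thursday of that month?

Day 3 falls in week ⌈3/7⌉ of the month.
Days 1–7 hold the 1st Thursday, 8–14 the 2nd, 15–21 the 3rd, 22–28 the 4th, 29–31 the 5th.
3 is in the range for the 1st.

1st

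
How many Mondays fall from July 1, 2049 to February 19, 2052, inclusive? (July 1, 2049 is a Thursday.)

July 1, 2049 is a Thursday; the first Monday on or after it is July 5, 2049 (4 days later).
From July 5, 2049 to February 19, 2052: 179 + 365 + 365 + 50 = 959 days (rest of 2049, 2050, 2051, to February 19, 2052 in 2052).
959 ÷ 7 = 137 full weeks with remainder 0, so 137 more Mondays after the first → 138.

138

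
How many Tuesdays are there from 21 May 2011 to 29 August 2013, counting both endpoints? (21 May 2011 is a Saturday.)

21 May 2011 is a Saturday; the first Tuesday on or after it is 24 May 2011 (3 days later).
From 24 May 2011 to 29 August 2013: 221 + 366 + 241 = 828 days (rest of 2011, 2012, to 29 August 2013 in 2013).
828 ÷ 7 = 118 full weeks with remainder 2, so 118 more Tuesdays after the first → 119.

119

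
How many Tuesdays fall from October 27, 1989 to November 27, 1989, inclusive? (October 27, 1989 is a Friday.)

October 27, 1989 is a Friday; the first Tuesday on or after it is October 31, 1989 (4 days later).
From October 31, 1989 to November 27, 1989: 0 + 27 = 27 days (rest of October, November).
27 ÷ 7 = 3 full weeks with remainder 6, so 3 more Tuesdays after the first → 4.

4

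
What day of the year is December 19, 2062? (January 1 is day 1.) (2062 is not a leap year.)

353

Days in months before December: 31 + 28 + 31 + 30 + 31 + 30 + 31 + 31 + 30 + 31 + 30 = 334.
Plus 19 days into December → day 353.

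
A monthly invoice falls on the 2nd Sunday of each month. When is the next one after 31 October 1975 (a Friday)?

9 November 1975

October 1975 starts on a Wednesday; its first Sunday is the 5th, so the 2nd Sunday is the 12th — 12 October 1975.
That is not after 31 October 1975, so look at November 1975.
November 1975 starts on a Saturday; its first Sunday is the 2nd, so the 2nd Sunday is the 9th — 9 November 1975.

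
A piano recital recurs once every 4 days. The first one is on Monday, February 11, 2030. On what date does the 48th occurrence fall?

The 48th occurrence is 47 intervals after the first: 47 × 4 = 188 days after February 11, 2030.
February has 28 days — 17 days to the end of February leaves 171.
March has 31 days (140 left).
April has 30 days (110 left).
May has 31 days (79 left).
June has 30 days (49 left).
July has 31 days (18 left).
18 days into August → August 18, 2030.

August 18, 2030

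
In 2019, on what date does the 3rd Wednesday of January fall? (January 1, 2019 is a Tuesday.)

2019-01-16

January 2019 begins on a Tuesday, so the first Wednesday is January 2 (1 day later).
The 3rd Wednesday is 2 weeks later: 2 + 14 = 16.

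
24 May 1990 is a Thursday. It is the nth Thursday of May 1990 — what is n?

Day 24 falls in week ⌈24/7⌉ of the month.
Days 1–7 hold the 1st Thursday, 8–14 the 2nd, 15–21 the 3rd, 22–28 the 4th, 29–31 the 5th.
24 is in the range for the 4th.

4th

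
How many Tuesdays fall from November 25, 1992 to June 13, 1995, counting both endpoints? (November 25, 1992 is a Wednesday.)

November 25, 1992 is a Wednesday; the first Tuesday on or after it is December 1, 1992 (6 days later).
From December 1, 1992 to June 13, 1995: 30 + 365 + 365 + 164 = 924 days (rest of 1992, 1993, 1994, to June 13, 1995 in 1995).
924 ÷ 7 = 132 full weeks with remainder 0, so 132 more Tuesdays after the first → 133.

133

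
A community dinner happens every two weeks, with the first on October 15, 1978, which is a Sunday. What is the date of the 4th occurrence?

The 4th occurrence is 3 intervals after the first: 3 × 14 = 42 days after October 15, 1978.
October has 31 days — 16 days to the end of October leaves 26.
26 days into November → November 26, 1978.

November 26, 1978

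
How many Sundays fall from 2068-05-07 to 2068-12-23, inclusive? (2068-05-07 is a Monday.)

2068-05-07 is a Monday; the first Sunday on or after it is 2068-05-13 (6 days later).
From 2068-05-13 to 2068-12-23: 18 + 30 + 31 + 31 + 30 + 31 + 30 + 23 = 224 days (rest of May, June, July, August, September, October, November, December).
224 ÷ 7 = 32 full weeks with remainder 0, so 32 more Sundays after the first → 33.

33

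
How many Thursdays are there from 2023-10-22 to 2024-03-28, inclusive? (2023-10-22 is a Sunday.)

23

2023-10-22 is a Sunday; the first Thursday on or after it is 2023-10-26 (4 days later).
From 2023-10-26 to 2024-03-28: 5 + 30 + 31 + 31 + 29 + 28 = 154 days (rest of October, November, December, January, February, March).
154 ÷ 7 = 22 full weeks with remainder 0, so 22 more Thursdays after the first → 23.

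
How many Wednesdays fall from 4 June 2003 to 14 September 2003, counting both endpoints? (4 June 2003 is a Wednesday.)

4 June 2003 is a Wednesday; the first Wednesday on or after it is 4 June 2003.
From 4 June 2003 to 14 September 2003: 26 + 31 + 31 + 14 = 102 days (rest of June, July, August, September).
102 ÷ 7 = 14 full weeks with remainder 4, so 14 more Wednesdays after the first → 15.

15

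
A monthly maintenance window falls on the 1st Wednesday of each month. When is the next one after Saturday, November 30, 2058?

December 4, 2058

November 2058 starts on a Friday, so its 1st Wednesday is November 6, 2058 (5 days in).
That is not after November 30, 2058, so look at December 2058.
December 2058 starts on a Sunday, so its 1st Wednesday is December 4, 2058 (3 days in).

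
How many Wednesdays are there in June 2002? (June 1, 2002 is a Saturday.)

June 1, 2002 is a Saturday; the first Wednesday on or after it is June 5, 2002 (4 days later).
From June 5, 2002 to June 30, 2002 is 30 − 5 = 25 days.
25 ÷ 7 = 3 full weeks with remainder 4, so 3 more Wednesdays after the first → 4.

4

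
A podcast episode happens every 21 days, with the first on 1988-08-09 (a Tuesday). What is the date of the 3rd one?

1988-09-20

The 3rd occurrence is 2 intervals after the first: 2 × 21 = 42 days after 1988-08-09.
August has 31 days — 22 days to the end of August leaves 20.
20 days into September → 1988-09-20.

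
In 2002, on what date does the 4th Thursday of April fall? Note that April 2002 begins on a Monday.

April 2002 begins on a Monday, so the first Thursday is April 4 (3 days later).
The 4th Thursday is 3 weeks later: 4 + 21 = 25.

2002-04-25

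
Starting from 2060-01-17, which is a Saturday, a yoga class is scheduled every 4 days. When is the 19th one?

The 19th occurrence is 18 intervals after the first: 18 × 4 = 72 days after 2060-01-17.
January has 31 days — 14 days to the end of January leaves 58.
February has 29 days (29 left).
29 days into March → 2060-03-29.

2060-03-29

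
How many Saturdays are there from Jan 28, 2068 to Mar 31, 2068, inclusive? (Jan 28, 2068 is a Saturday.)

Jan 28, 2068 is a Saturday; the first Saturday on or after it is Jan 28, 2068.
From Jan 28, 2068 to Mar 31, 2068: 3 + 29 + 31 = 63 days (rest of Jan, Feb, Mar).
63 ÷ 7 = 9 full weeks with remainder 0, so 9 more Saturdays after the first → 10.

10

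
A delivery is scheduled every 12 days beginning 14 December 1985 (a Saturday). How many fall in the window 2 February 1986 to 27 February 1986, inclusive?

Occurrences land 12·i days after 14 December 1985 for i = 0, 1, 2, …
2 February 1986 is 50 days after the start; 50 ÷ 12 = 4 remainder 2; since the remainder is 2, round up to i = 5. First occurrence in the window: #6 on 12 February 1986 (5×12 = 60 days in).
27 February 1986 is 75 days after the start; 75 ÷ 12 = 6 remainder 3. Last occurrence in the window: #7 on 24 February 1986.
Occurrences #6 through #7: 2 in total.

2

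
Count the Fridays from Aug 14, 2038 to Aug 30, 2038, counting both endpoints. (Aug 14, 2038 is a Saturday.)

2

Aug 14, 2038 is a Saturday; the first Friday on or after it is Aug 20, 2038 (6 days later).
From Aug 20, 2038 to Aug 30, 2038 is 30 − 20 = 10 days.
10 ÷ 7 = 1 full weeks with remainder 3, so 1 more Fridays after the first → 2.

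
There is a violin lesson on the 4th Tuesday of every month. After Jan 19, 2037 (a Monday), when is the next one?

Jan 2037 starts on a Thursday; its first Tuesday is the 6th, so the 4th Tuesday is the 27th — Jan 27, 2037.
Jan 27, 2037 is after Jan 19, 2037, so that is the next one.

Jan 27, 2037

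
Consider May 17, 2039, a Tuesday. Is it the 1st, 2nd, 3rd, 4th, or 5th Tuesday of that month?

3rd

Day 17 falls in week ⌈17/7⌉ of the month.
Days 1–7 hold the 1st Tuesday, 8–14 the 2nd, 15–21 the 3rd, 22–28 the 4th, 29–31 the 5th.
17 is in the range for the 3rd.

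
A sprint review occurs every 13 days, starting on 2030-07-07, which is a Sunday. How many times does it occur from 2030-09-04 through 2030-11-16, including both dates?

6

Occurrences land 13·i days after 2030-07-07 for i = 0, 1, 2, …
2030-09-04 is 59 days after the start; 59 ÷ 13 = 4 remainder 7; since the remainder is 7, round up to i = 5. First occurrence in the window: #6 on 2030-09-10 (5×13 = 65 days in).
2030-11-16 is 132 days after the start; 132 ÷ 13 = 10 remainder 2. Last occurrence in the window: #11 on 2030-11-14.
Occurrences #6 through #11: 6 in total.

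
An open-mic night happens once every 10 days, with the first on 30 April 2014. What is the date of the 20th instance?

6 November 2014

The 20th occurrence is 19 intervals after the first: 19 × 10 = 190 days after 30 April 2014.
April has 30 days — 0 days to the end of April leaves 190.
May has 31 days (159 left).
June has 30 days (129 left).
July has 31 days (98 left).
August has 31 days (67 left).
September has 30 days (37 left).
October has 31 days (6 left).
6 days into November → 6 November 2014.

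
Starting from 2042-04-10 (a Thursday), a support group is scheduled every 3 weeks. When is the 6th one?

The 6th occurrence is 5 intervals after the first: 5 × 21 = 105 days after 2042-04-10.
April has 30 days — 20 days to the end of April leaves 85.
May has 31 days (54 left).
June has 30 days (24 left).
24 days into July → 2042-07-24.

2042-07-24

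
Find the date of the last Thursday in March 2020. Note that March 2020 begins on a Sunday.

2020-03-26

March 2020 begins on a Sunday, so the first Thursday is March 5 (4 days later).
March 2020 has 31 days. Adding weeks: 5, 12, 19, 26 — the last one ≤ 31 is the 26th.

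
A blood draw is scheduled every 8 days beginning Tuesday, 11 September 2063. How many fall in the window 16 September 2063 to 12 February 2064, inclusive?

19

Occurrences land 8·i days after 11 September 2063 for i = 0, 1, 2, …
16 September 2063 is 5 days after the start; 5 ÷ 8 = 0 remainder 5; since the remainder is 5, round up to i = 1. First occurrence in the window: #2 on 19 September 2063 (1×8 = 8 days in).
12 February 2064 is 154 days after the start; 154 ÷ 8 = 19 remainder 2. Last occurrence in the window: #20 on 10 February 2064.
Occurrences #2 through #20: 19 in total.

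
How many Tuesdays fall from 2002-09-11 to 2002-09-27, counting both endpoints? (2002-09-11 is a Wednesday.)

2

2002-09-11 is a Wednesday; the first Tuesday on or after it is 2002-09-17 (6 days later).
From 2002-09-17 to 2002-09-27 is 27 − 17 = 10 days.
10 ÷ 7 = 1 full weeks with remainder 3, so 1 more Tuesdays after the first → 2.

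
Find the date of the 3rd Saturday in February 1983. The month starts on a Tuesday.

February 1983 begins on a Tuesday, so the first Saturday is February 5 (4 days later).
The 3rd Saturday is 2 weeks later: 5 + 14 = 19.

19 February 1983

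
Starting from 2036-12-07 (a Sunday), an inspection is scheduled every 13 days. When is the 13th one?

The 13th occurrence is 12 intervals after the first: 12 × 13 = 156 days after 2036-12-07.
December has 31 days — 24 days to the end of December leaves 132.
January has 31 days (101 left).
February has 28 days (73 left).
March has 31 days (42 left).
April has 30 days (12 left).
12 days into May → 2037-05-12.

2037-05-12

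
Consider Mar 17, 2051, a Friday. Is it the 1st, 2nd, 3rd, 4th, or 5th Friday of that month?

3rd

Day 17 falls in week ⌈17/7⌉ of the month.
Days 1–7 hold the 1st Friday, 8–14 the 2nd, 15–21 the 3rd, 22–28 the 4th, 29–31 the 5th.
17 is in the range for the 3rd.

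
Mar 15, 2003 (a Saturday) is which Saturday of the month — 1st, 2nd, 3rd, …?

3rd

Day 15 falls in week ⌈15/7⌉ of the month.
Days 1–7 hold the 1st Saturday, 8–14 the 2nd, 15–21 the 3rd, 22–28 the 4th, 29–31 the 5th.
15 is in the range for the 3rd.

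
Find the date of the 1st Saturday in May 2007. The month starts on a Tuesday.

May 5, 2007

May 2007 begins on a Tuesday, so the first Saturday is May 5 (4 days later).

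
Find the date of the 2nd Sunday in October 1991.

October 13, 1991

The first Sunday of October 1991 is October 6.
The 2nd Sunday is 1 weeks later: 6 + 7 = 13.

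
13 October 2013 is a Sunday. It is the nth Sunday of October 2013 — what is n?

2nd

Day 13 falls in week ⌈13/7⌉ of the month.
Days 1–7 hold the 1st Sunday, 8–14 the 2nd, 15–21 the 3rd, 22–28 the 4th, 29–31 the 5th.
13 is in the range for the 2nd.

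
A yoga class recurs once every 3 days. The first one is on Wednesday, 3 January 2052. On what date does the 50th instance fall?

The 50th occurrence is 49 intervals after the first: 49 × 3 = 147 days after 3 January 2052.
January has 31 days — 28 days to the end of January leaves 119.
February has 29 days (90 left).
March has 31 days (59 left).
April has 30 days (29 left).
29 days into May → 29 May 2052.

29 May 2052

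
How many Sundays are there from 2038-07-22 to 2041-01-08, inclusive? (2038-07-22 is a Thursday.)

2038-07-22 is a Thursday; the first Sunday on or after it is 2038-07-25 (3 days later).
From 2038-07-25 to 2041-01-08: 159 + 365 + 366 + 8 = 898 days (rest of 2038, 2039, 2040, to 2041-01-08 in 2041).
898 ÷ 7 = 128 full weeks with remainder 2, so 128 more Sundays after the first → 129.

129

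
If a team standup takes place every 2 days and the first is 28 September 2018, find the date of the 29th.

23 November 2018

The 29th occurrence is 28 intervals after the first: 28 × 2 = 56 days after 28 September 2018.
September has 30 days — 2 days to the end of September leaves 54.
October has 31 days (23 left).
23 days into November → 23 November 2018.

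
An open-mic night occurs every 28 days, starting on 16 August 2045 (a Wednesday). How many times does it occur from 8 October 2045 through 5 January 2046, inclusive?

Occurrences land 28·i days after 16 August 2045 for i = 0, 1, 2, …
8 October 2045 is 53 days after the start; 53 ÷ 28 = 1 remainder 25; since the remainder is 25, round up to i = 2. First occurrence in the window: #3 on 11 October 2045 (2×28 = 56 days in).
5 January 2046 is 142 days after the start; 142 ÷ 28 = 5 remainder 2. Last occurrence in the window: #6 on 3 January 2046.
Occurrences #3 through #6: 4 in total.

4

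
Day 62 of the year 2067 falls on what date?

Mar 3, 2067

Jan has 31 days (62 − 31 = 31 remain).
Feb has 28 days (31 − 28 = 3 remain).
3 into Mar → Mar 3.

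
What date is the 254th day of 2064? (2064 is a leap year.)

January has 31 days (254 − 31 = 223 remain).
February has 29 days (223 − 29 = 194 remain).
March has 31 days (194 − 31 = 163 remain).
April has 30 days (163 − 30 = 133 remain).
May has 31 days (133 − 31 = 102 remain).
June has 30 days (102 − 30 = 72 remain).
July has 31 days (72 − 31 = 41 remain).
August has 31 days (41 − 31 = 10 remain).
10 into September → September 10.

September 10, 2064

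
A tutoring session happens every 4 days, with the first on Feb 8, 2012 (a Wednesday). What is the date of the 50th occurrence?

The 50th occurrence is 49 intervals after the first: 49 × 4 = 196 days after Feb 8, 2012.
Feb has 29 days — 21 days to the end of Feb leaves 175.
Mar has 31 days (144 left).
Apr has 30 days (114 left).
May has 31 days (83 left).
Jun has 30 days (53 left).
Jul has 31 days (22 left).
22 days into Aug → Aug 22, 2012.

Aug 22, 2012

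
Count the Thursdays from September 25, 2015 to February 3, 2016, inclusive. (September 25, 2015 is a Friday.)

September 25, 2015 is a Friday; the first Thursday on or after it is October 1, 2015 (6 days later).
From October 1, 2015 to February 3, 2016: 30 + 30 + 31 + 31 + 3 = 125 days (rest of October, November, December, January, February).
125 ÷ 7 = 17 full weeks with remainder 6, so 17 more Thursdays after the first → 18.

18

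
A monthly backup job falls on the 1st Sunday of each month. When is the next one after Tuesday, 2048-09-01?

2048-09-06

September 2048 starts on a Tuesday, so its 1st Sunday is 2048-09-06 (5 days in).
2048-09-06 is after 2048-09-01, so that is the next one.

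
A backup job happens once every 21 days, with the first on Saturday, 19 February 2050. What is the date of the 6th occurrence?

The 6th occurrence is 5 intervals after the first: 5 × 21 = 105 days after 19 February 2050.
February has 28 days — 9 days to the end of February leaves 96.
March has 31 days (65 left).
April has 30 days (35 left).
May has 31 days (4 left).
4 days into June → 4 June 2050.

4 June 2050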